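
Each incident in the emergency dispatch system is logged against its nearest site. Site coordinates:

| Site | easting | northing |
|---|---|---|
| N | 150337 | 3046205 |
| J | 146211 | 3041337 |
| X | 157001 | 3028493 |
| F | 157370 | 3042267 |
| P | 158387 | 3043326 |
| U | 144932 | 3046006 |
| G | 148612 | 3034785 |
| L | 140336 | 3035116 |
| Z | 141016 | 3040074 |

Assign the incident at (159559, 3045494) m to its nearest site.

P

Squared distances to each site:
N: 85550805.000; J: 195449753.000; X: 295577365.000; F: 15205250.000; P: 6073808.000; U: 214211273.000; G: 234519490.000; L: 477226613.000; Z: 373219249.000.
Minimum at P.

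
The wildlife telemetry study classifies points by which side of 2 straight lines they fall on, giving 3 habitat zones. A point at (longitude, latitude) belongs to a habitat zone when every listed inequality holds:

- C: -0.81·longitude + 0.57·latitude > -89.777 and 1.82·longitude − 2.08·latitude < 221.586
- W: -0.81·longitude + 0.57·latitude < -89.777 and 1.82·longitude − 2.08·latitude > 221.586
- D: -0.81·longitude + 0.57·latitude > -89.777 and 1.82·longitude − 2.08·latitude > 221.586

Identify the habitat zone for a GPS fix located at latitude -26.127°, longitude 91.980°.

D

-0.81·91.980 + 0.57·-26.127 = -89.396, which is > -89.777
1.82·91.980 − 2.08·-26.127 = 221.748, which is > 221.586
This sign pattern matches D.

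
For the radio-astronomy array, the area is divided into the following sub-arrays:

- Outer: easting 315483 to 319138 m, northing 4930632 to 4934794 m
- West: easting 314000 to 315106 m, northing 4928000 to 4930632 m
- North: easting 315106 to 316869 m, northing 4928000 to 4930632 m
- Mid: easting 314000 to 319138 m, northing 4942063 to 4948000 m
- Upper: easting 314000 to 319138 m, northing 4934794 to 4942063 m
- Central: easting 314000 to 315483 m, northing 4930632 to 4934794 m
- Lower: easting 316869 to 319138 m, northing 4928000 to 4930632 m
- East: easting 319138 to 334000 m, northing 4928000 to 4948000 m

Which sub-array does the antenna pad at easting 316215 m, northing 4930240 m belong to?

The point has easting = 316215 and northing = 4930240.
Only North satisfies 315106 ≤ easting ≤ 316869 and 4928000 ≤ northing ≤ 4930632.

North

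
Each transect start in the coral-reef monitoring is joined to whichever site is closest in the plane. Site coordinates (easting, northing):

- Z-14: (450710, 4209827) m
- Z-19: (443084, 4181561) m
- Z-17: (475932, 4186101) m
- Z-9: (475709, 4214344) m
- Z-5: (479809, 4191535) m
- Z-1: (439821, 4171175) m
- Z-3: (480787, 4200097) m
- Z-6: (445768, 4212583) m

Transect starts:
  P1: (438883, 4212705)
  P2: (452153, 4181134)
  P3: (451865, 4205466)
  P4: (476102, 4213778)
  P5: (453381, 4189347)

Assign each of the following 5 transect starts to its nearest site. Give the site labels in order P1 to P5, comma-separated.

P1 → Z-6 (d²=47418109.00)
P2 → Z-19 (d²=82429090.00)
P3 → Z-14 (d²=20352346.00)
P4 → Z-9 (d²=474805.00)
P5 → Z-19 (d²=166650005.00)

Z-6, Z-19, Z-14, Z-9, Z-19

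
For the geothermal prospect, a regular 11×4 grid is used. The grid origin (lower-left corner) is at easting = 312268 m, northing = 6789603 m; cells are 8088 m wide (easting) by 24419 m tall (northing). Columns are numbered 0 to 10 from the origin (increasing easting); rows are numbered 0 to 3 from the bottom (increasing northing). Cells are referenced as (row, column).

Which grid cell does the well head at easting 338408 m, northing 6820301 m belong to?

(1, 3)

Column index: ⌊(338408 − 312268) / 8088⌋ = ⌊3.232⌋ = 3
Row offset from origin: ⌊(6820301 − 6789603) / 24419⌋ = ⌊1.257⌋ = 1 → row 1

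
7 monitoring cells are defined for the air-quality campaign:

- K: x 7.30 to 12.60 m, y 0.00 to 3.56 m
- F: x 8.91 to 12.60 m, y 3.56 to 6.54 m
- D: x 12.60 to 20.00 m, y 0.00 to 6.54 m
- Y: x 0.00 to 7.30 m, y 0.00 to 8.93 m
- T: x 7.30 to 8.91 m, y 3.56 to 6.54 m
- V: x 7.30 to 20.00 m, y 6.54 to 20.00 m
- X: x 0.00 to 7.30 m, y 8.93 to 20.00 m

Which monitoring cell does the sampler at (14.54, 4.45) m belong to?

The point has x = 14.54 and y = 4.45.
Only D satisfies 12.60 ≤ x ≤ 20.00 and 0.00 ≤ y ≤ 6.54.

D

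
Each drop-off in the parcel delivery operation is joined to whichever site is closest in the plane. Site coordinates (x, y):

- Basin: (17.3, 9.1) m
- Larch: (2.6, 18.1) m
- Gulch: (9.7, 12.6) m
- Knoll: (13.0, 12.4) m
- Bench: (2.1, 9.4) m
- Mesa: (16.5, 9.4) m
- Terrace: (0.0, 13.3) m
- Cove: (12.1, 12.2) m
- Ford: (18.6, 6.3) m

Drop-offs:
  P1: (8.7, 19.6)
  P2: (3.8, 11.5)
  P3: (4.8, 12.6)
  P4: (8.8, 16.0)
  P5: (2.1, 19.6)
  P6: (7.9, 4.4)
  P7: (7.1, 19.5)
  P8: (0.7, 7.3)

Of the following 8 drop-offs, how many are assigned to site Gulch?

1

P1 → Larch
P2 → Bench
P3 → Bench
P4 → Gulch
P5 → Larch
P6 → Bench
P7 → Larch
P8 → Bench
1 of the 8 goes to Gulch.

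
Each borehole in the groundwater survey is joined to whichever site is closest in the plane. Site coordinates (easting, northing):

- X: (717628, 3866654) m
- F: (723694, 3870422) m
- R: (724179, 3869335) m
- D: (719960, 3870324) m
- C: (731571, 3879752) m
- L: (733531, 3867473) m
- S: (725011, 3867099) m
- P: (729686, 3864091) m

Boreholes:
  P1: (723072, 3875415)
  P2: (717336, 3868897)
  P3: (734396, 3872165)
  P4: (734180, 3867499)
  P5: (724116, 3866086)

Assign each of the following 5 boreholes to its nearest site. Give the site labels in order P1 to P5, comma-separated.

P1 → F (d²=25316933.00)
P2 → X (d²=5116313.00)
P3 → L (d²=22763089.00)
P4 → L (d²=421877.00)
P5 → S (d²=1827194.00)

F, X, L, L, S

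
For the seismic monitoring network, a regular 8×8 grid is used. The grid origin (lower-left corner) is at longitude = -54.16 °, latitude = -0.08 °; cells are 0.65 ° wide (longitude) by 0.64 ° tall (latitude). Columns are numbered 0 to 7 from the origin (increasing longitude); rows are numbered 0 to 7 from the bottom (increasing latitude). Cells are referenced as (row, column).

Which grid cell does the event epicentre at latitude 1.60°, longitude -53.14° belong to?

(2, 1)

Column index: ⌊(-53.14 − -54.16) / 0.65⌋ = ⌊1.569⌋ = 1
Row offset from origin: ⌊(1.60 − -0.08) / 0.64⌋ = ⌊2.625⌋ = 2 → row 2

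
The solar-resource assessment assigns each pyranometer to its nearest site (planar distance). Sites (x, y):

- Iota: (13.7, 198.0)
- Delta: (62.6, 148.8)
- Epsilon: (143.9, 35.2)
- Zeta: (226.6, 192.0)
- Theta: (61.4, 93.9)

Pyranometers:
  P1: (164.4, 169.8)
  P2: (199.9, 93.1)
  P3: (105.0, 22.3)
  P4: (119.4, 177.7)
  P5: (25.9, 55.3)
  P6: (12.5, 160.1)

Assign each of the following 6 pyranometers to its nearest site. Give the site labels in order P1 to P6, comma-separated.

Zeta, Epsilon, Epsilon, Delta, Theta, Iota

P1 → Zeta (d²=4361.68)
P2 → Epsilon (d²=6488.41)
P3 → Epsilon (d²=1679.62)
P4 → Delta (d²=4061.45)
P5 → Theta (d²=2750.21)
P6 → Iota (d²=1437.85)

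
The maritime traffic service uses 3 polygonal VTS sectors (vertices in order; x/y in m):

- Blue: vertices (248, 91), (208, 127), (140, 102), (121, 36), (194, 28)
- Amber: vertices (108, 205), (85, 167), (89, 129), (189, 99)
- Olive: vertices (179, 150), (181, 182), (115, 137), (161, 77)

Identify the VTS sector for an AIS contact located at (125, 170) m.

Cast a ray rightward from (125, 170). For each polygon, the edges (by vertex number in listed order) whose endpoints lie on opposite sides of y = 170, where each meets that height, and whether that is right or left of the point:
Blue: no edge straddles that height → 0 crossings.
Amber: 1–2 at x≈86.8 (left), 4–1 at x≈134.7 (right) → 1 crossing.
Olive: 1–2 at x≈180.2 (right), 2–3 at x≈163.4 (right) → 2 crossings.
Only Amber has an odd count, so the point is inside Amber.

Amber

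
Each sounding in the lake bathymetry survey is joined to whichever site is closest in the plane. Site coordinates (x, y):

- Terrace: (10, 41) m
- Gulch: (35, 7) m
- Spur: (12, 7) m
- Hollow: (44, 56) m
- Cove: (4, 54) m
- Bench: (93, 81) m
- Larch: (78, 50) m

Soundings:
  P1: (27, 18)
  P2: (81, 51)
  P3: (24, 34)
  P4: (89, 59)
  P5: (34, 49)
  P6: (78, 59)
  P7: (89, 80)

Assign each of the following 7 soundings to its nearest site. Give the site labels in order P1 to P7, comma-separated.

P1 → Gulch (d²=185.00)
P2 → Larch (d²=10.00)
P3 → Terrace (d²=245.00)
P4 → Larch (d²=202.00)
P5 → Hollow (d²=149.00)
P6 → Larch (d²=81.00)
P7 → Bench (d²=17.00)

Gulch, Larch, Terrace, Larch, Hollow, Larch, Bench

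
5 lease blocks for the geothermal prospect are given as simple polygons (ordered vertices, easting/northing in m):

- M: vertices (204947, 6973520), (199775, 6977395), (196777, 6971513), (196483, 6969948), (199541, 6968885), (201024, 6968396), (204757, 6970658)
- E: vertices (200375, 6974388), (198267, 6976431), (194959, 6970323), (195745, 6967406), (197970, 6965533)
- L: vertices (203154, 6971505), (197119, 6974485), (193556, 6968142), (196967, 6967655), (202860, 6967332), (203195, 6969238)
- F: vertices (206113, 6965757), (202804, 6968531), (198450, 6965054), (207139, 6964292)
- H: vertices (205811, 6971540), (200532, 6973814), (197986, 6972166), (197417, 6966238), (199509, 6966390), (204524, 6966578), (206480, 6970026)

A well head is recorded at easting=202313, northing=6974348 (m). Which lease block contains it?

M

Cast a ray rightward from (202313, 6974348). For each polygon, the edges (by vertex number in listed order) whose endpoints lie on opposite sides of northing = 6974348, where each meets that height, and whether that is right or left of the point:
M: 1–2 at easting≈203841.9 (right), 2–3 at easting≈198222.0 (left) → 1 crossing.
E: 2–3 at easting≈197138.9 (left), 5–1 at easting≈200364.1 (left) → 0 crossings.
L: 1–2 at easting≈197396.4 (left), 2–3 at easting≈197042.0 (left) → 0 crossings.
F: no edge straddles that height → 0 crossings.
H: no edge straddles that height → 0 crossings.
Only M has an odd count, so the point is inside M.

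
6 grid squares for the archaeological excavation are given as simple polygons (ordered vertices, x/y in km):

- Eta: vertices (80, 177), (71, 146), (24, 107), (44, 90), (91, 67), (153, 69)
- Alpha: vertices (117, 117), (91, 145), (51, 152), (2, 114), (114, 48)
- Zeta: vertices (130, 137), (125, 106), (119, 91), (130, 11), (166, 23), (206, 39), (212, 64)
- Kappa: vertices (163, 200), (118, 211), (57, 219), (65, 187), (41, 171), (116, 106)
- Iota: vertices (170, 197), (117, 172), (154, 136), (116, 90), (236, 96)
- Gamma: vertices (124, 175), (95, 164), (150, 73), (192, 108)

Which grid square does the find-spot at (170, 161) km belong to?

Iota

Cast a ray rightward from (170, 161). For each polygon, the edges (by vertex number in listed order) whose endpoints lie on opposite sides of y = 161, where each meets that height, and whether that is right or left of the point:
Eta: 1–2 at x≈75.4 (left), 6–1 at x≈90.8 (left) → 0 crossings.
Alpha: no edge straddles that height → 0 crossings.
Zeta: no edge straddles that height → 0 crossings.
Kappa: 5–6 at x≈52.5 (left), 6–1 at x≈143.5 (left) → 0 crossings.
Iota: 2–3 at x≈128.3 (left), 5–1 at x≈193.5 (right) → 1 crossing.
Gamma: 2–3 at x≈96.8 (left), 4–1 at x≈138.2 (left) → 0 crossings.
Only Iota has an odd count, so the point is inside Iota.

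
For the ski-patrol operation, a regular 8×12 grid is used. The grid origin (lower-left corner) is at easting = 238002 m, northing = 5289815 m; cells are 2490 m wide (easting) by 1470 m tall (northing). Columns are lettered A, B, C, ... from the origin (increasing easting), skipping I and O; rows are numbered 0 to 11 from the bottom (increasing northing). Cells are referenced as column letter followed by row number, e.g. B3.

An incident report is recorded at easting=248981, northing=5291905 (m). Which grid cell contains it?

Column index: ⌊(248981 − 238002) / 2490⌋ = ⌊4.409⌋ = 4 → column E
Row offset from origin: ⌊(5291905 − 5289815) / 1470⌋ = ⌊1.422⌋ = 1 → row 1

E1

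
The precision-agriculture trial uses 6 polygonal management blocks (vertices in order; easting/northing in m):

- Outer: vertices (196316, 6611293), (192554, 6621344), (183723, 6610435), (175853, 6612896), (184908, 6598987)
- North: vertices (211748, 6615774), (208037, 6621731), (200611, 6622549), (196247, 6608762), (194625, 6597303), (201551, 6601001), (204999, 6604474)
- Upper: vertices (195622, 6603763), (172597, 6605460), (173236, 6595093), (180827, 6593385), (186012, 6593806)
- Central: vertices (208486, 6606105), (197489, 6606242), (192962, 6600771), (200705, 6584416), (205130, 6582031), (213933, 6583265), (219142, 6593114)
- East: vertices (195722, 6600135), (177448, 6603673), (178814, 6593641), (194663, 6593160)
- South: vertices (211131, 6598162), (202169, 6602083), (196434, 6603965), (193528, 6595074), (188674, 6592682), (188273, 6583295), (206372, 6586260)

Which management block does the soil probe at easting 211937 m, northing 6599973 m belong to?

Central

Cast a ray rightward from (211937, 6599973). For each polygon, the edges (by vertex number in listed order) whose endpoints lie on opposite sides of northing = 6599973, where each meets that height, and whether that is right or left of the point:
Outer: 4–5 at easting≈184266.1 (left), 5–1 at easting≈185822.0 (left) → 0 crossings.
North: 4–5 at easting≈195002.9 (left), 5–6 at easting≈199625.7 (left) → 0 crossings.
Upper: 2–3 at easting≈172935.2 (left), 5–1 at easting≈191964.1 (left) → 0 crossings.
Central: 3–4 at easting≈193339.8 (left), 7–1 at easting≈213515.8 (right) → 1 crossing.
East: 2–3 at easting≈177951.8 (left), 4–1 at easting≈195697.4 (left) → 0 crossings.
South: 1–2 at easting≈206991.7 (left), 3–4 at easting≈195129.2 (left) → 0 crossings.
Only Central has an odd count, so the point is inside Central.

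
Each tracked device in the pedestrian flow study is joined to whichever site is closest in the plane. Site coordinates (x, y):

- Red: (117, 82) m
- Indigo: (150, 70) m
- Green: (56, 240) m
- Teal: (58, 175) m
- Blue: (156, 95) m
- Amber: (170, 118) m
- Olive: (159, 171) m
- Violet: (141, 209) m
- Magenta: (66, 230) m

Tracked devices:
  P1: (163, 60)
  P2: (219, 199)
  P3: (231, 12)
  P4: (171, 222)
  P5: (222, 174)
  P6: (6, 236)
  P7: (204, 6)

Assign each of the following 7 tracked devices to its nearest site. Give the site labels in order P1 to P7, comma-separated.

P1 → Indigo (d²=269.00)
P2 → Olive (d²=4384.00)
P3 → Indigo (d²=9925.00)
P4 → Violet (d²=1069.00)
P5 → Olive (d²=3978.00)
P6 → Green (d²=2516.00)
P7 → Indigo (d²=7012.00)

Indigo, Olive, Indigo, Violet, Olive, Green, Indigo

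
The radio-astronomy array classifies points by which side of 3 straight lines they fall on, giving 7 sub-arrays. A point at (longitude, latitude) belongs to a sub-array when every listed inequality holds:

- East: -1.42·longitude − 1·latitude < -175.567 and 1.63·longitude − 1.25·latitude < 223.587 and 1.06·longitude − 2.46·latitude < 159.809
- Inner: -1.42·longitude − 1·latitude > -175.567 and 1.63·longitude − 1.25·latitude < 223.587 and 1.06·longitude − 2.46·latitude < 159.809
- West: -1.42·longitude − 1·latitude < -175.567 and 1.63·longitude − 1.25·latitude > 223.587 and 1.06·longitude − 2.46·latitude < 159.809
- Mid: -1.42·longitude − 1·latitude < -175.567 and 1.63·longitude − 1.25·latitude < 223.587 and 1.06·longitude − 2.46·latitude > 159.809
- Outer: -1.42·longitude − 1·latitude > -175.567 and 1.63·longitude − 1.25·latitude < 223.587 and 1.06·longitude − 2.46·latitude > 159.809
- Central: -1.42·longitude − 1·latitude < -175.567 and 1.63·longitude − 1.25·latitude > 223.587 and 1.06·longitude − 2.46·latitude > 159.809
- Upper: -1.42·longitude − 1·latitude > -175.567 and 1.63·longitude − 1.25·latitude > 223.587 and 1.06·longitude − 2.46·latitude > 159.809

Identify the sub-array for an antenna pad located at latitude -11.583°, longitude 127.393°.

-1.42·127.393 − 1·-11.583 = -169.315, which is > -175.567
1.63·127.393 − 1.25·-11.583 = 222.129, which is < 223.587
1.06·127.393 − 2.46·-11.583 = 163.531, which is > 159.809
This sign pattern matches Outer.

Outer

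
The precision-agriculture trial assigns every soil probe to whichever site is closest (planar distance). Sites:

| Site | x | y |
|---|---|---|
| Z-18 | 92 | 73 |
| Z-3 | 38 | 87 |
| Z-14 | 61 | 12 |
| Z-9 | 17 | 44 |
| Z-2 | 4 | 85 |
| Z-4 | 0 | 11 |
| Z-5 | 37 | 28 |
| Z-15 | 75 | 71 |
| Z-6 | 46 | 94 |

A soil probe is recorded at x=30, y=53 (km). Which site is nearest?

Squared distances to each site:
Z-18: 4244.000; Z-3: 1220.000; Z-14: 2642.000; Z-9: 250.000; Z-2: 1700.000; Z-4: 2664.000; Z-5: 674.000; Z-15: 2349.000; Z-6: 1937.000.
Minimum at Z-9.

Z-9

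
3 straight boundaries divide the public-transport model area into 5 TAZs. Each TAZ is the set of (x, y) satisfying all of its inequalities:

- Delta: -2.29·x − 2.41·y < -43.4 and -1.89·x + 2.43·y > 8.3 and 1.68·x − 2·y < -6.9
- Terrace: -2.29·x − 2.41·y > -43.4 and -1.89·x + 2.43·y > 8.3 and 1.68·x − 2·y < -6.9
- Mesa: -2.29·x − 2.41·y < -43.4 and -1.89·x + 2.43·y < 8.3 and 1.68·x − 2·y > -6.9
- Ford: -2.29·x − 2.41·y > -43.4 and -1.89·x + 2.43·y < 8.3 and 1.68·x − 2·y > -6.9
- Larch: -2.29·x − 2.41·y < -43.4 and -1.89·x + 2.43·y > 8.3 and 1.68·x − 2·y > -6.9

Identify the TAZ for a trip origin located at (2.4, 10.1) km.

Terrace

-2.29·2.4 − 2.41·10.1 = -29.837, which is > -43.4
-1.89·2.4 + 2.43·10.1 = 20.007, which is > 8.3
1.68·2.4 − 2·10.1 = -16.168, which is < -6.9
This sign pattern matches Terrace.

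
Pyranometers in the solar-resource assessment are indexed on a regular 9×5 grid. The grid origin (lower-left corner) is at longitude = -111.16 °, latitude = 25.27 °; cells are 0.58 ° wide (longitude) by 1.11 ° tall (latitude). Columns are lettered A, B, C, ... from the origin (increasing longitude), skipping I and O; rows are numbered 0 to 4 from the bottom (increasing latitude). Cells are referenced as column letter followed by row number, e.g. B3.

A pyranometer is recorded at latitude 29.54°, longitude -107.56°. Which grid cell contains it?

Column index: ⌊(-107.56 − -111.16) / 0.58⌋ = ⌊6.207⌋ = 6 → column G
Row offset from origin: ⌊(29.54 − 25.27) / 1.11⌋ = ⌊3.847⌋ = 3 → row 3

G3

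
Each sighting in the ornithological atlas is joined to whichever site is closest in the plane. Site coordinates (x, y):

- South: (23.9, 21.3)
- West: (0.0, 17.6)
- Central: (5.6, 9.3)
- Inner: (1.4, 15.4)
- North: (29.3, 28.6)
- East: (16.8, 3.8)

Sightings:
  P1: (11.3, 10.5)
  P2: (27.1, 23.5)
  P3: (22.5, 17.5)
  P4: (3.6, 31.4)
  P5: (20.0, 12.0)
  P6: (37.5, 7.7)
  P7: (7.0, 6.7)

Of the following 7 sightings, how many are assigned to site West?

1

P1 → Central
P2 → South
P3 → South
P4 → West
P5 → East
P6 → South
P7 → Central
1 of the 7 goes to West.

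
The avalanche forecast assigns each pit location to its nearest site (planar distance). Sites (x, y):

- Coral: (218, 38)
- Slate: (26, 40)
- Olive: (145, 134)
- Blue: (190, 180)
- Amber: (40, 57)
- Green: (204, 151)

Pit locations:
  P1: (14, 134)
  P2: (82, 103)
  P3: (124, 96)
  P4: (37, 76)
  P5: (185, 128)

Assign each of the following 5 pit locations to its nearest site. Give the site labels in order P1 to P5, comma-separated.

P1 → Amber (d²=6605.00)
P2 → Amber (d²=3880.00)
P3 → Olive (d²=1885.00)
P4 → Amber (d²=370.00)
P5 → Green (d²=890.00)

Amber, Amber, Olive, Amber, Green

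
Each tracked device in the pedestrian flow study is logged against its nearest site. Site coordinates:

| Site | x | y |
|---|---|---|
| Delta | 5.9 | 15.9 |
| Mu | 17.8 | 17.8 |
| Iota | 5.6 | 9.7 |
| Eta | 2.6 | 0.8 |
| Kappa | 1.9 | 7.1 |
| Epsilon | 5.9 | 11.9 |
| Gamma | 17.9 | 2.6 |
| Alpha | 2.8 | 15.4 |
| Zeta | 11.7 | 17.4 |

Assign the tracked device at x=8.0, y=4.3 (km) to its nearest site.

Squared distances to each site:
Delta: 138.970; Mu: 278.290; Iota: 34.920; Eta: 41.410; Kappa: 45.050; Epsilon: 62.170; Gamma: 100.900; Alpha: 150.250; Zeta: 185.300.
Minimum at Iota.

Iota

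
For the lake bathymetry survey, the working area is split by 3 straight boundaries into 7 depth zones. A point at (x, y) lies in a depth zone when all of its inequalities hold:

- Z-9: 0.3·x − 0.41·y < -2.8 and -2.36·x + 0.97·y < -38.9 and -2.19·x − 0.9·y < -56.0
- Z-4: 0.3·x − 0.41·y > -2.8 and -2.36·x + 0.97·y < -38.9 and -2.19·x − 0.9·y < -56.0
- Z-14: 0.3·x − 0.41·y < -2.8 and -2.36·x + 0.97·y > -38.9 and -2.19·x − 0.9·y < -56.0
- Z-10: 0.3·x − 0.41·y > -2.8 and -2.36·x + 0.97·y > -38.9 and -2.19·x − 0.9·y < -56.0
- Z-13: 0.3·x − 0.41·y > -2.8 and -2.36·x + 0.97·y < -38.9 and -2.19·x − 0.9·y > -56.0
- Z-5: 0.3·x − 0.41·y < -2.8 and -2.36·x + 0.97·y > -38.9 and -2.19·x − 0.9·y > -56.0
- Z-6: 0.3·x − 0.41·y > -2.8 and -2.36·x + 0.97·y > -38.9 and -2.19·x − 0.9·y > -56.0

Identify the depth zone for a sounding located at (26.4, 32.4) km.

0.3·26.4 − 0.41·32.4 = -5.364, which is < -2.8
-2.36·26.4 + 0.97·32.4 = -30.876, which is > -38.9
-2.19·26.4 − 0.9·32.4 = -86.976, which is < -56.0
This sign pattern matches Z-14.

Z-14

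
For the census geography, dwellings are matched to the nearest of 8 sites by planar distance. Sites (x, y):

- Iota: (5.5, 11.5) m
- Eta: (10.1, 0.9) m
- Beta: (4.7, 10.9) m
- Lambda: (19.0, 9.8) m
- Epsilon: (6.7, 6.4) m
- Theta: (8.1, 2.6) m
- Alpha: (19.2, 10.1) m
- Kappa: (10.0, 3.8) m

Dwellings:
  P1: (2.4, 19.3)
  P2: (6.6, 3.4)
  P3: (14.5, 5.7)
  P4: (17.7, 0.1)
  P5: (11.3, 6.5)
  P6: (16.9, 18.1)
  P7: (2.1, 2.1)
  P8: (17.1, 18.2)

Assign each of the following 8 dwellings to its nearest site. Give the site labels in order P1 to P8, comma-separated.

Iota, Theta, Kappa, Eta, Kappa, Alpha, Theta, Alpha

P1 → Iota (d²=70.45)
P2 → Theta (d²=2.89)
P3 → Kappa (d²=23.86)
P4 → Eta (d²=58.40)
P5 → Kappa (d²=8.98)
P6 → Alpha (d²=69.29)
P7 → Theta (d²=36.25)
P8 → Alpha (d²=70.02)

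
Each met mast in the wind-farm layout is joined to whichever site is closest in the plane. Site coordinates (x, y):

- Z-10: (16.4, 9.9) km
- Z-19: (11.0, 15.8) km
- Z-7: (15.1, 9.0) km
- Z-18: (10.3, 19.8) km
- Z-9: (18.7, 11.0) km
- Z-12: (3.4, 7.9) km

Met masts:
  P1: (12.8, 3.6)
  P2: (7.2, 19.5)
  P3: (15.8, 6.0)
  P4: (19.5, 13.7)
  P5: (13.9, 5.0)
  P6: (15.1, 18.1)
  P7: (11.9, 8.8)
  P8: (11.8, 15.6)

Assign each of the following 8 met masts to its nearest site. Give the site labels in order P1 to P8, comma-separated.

P1 → Z-7 (d²=34.45)
P2 → Z-18 (d²=9.70)
P3 → Z-7 (d²=9.49)
P4 → Z-9 (d²=7.93)
P5 → Z-7 (d²=17.44)
P6 → Z-19 (d²=22.10)
P7 → Z-7 (d²=10.28)
P8 → Z-19 (d²=0.68)

Z-7, Z-18, Z-7, Z-9, Z-7, Z-19, Z-7, Z-19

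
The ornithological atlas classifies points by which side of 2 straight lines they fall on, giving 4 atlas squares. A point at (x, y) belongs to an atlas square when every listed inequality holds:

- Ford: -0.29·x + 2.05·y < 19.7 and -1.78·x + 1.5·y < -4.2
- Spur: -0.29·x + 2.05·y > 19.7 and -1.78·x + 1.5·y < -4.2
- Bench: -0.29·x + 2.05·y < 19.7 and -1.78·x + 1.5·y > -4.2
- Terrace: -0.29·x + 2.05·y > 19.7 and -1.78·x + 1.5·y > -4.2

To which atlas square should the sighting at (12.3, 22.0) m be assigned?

-0.29·12.3 + 2.05·22.0 = 41.533, which is > 19.7
-1.78·12.3 + 1.5·22.0 = 11.106, which is > -4.2
This sign pattern matches Terrace.

Terrace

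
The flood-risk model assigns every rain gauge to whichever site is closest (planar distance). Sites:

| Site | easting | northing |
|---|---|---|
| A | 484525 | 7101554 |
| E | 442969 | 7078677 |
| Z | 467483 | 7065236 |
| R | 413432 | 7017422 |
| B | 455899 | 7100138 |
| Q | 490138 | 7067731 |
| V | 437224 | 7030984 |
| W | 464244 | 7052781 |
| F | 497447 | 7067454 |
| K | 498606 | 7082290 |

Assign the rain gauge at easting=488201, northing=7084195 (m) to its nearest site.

K

Squared distances to each site:
A: 314847857.000; E: 2076382148.000; Z: 788679205.000; R: 10049036890.000; B: 1297598453.000; Q: 274815265.000; V: 5430065050.000; W: 1560777245.000; F: 365749597.000; K: 111893050.000.
Minimum at K.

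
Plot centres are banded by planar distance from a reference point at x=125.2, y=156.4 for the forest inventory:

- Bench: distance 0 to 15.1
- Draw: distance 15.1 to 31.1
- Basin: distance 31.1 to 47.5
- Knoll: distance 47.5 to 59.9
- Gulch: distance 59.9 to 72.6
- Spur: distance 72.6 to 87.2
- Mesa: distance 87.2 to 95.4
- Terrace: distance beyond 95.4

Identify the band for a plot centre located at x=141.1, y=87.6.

Gulch

Distance = √((141.1−125.2)² + (87.6−156.4)²) = √(252.810 + 4733.440) = 70.613.
59.9 ≤ 70.613 < 72.6 → Gulch.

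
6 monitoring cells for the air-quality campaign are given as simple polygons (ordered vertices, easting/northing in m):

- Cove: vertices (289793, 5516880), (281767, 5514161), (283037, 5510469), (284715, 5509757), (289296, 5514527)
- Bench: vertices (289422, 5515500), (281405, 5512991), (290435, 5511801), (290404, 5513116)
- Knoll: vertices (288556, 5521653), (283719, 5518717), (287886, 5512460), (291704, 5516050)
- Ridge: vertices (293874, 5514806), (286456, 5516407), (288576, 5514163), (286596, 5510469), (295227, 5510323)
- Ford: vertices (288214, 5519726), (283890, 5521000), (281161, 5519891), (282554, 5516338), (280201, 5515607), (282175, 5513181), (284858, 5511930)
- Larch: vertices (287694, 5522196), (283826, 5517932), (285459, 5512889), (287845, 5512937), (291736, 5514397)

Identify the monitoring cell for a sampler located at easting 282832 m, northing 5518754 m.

Ford

Cast a ray rightward from (282832, 5518754). For each polygon, the edges (by vertex number in listed order) whose endpoints lie on opposite sides of northing = 5518754, where each meets that height, and whether that is right or left of the point:
Cove: no edge straddles that height → 0 crossings.
Bench: no edge straddles that height → 0 crossings.
Knoll: 1–2 at easting≈283780.0 (right), 4–1 at easting≈290184.8 (right) → 2 crossings.
Ridge: no edge straddles that height → 0 crossings.
Ford: 3–4 at easting≈281606.8 (left), 7–1 at easting≈287795.6 (right) → 1 crossing.
Larch: 1–2 at easting≈284571.7 (right), 5–1 at easting≈289477.9 (right) → 2 crossings.
Only Ford has an odd count, so the point is inside Ford.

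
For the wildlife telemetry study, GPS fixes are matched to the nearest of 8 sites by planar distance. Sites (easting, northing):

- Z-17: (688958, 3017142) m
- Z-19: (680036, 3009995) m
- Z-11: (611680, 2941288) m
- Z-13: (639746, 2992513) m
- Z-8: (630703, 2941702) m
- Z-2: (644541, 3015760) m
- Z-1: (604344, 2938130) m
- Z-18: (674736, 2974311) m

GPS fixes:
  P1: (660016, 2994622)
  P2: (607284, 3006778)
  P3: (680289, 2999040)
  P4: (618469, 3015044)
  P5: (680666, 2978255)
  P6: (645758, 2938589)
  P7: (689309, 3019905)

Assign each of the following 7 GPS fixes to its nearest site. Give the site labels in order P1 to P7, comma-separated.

Z-13, Z-13, Z-19, Z-2, Z-18, Z-8, Z-17

P1 → Z-13 (d²=415320781.00)
P2 → Z-13 (d²=1257271669.00)
P3 → Z-19 (d²=120076034.00)
P4 → Z-2 (d²=680261840.00)
P5 → Z-18 (d²=50720036.00)
P6 → Z-8 (d²=236343794.00)
P7 → Z-17 (d²=7757370.00)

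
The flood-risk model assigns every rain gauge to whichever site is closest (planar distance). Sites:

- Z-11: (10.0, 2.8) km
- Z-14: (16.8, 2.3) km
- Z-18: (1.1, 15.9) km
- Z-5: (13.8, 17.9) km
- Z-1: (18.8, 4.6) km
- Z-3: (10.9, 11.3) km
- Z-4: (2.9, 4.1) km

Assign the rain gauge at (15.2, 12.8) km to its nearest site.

Z-3

Squared distances to each site:
Z-11: 127.040; Z-14: 112.810; Z-18: 208.420; Z-5: 27.970; Z-1: 80.200; Z-3: 20.740; Z-4: 226.980.
Minimum at Z-3.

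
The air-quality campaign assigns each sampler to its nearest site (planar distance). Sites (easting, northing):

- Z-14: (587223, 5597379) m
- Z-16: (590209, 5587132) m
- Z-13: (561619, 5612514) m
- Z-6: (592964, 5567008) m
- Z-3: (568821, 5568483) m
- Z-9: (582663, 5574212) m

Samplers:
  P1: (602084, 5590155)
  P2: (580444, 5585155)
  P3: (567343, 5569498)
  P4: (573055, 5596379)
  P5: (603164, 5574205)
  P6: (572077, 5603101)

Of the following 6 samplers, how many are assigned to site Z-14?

P1 → Z-16
P2 → Z-16
P3 → Z-3
P4 → Z-14
P5 → Z-6
P6 → Z-13
1 of the 6 goes to Z-14.

1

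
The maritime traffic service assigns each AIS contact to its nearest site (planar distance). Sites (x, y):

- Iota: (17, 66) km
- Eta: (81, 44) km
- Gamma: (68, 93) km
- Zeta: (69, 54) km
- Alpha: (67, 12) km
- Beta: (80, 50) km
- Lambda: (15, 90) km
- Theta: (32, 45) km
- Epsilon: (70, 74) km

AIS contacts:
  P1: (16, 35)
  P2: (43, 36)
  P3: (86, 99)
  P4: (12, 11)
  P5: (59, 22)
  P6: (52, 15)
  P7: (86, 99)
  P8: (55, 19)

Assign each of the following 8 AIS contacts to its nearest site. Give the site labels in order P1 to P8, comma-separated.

Theta, Theta, Gamma, Theta, Alpha, Alpha, Gamma, Alpha

P1 → Theta (d²=356.00)
P2 → Theta (d²=202.00)
P3 → Gamma (d²=360.00)
P4 → Theta (d²=1556.00)
P5 → Alpha (d²=164.00)
P6 → Alpha (d²=234.00)
P7 → Gamma (d²=360.00)
P8 → Alpha (d²=193.00)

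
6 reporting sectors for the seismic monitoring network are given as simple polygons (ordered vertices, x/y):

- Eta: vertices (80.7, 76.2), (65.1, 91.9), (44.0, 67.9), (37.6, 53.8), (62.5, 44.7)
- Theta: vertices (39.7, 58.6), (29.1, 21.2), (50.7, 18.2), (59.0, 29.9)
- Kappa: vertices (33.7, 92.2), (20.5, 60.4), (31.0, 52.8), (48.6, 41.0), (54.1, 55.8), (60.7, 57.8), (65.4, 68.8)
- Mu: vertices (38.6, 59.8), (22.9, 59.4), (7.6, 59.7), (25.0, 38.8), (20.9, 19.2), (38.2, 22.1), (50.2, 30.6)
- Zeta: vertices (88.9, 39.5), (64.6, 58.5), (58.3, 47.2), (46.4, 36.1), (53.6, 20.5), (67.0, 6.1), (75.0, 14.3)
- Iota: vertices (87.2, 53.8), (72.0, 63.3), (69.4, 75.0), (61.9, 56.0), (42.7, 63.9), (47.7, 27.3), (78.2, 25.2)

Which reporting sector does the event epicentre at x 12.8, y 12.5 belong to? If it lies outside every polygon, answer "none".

Cast a ray rightward from (12.8, 12.5). For each polygon, the edges (by vertex number in listed order) whose endpoints lie on opposite sides of y = 12.5, where each meets that height, and whether that is right or left of the point:
Eta: no edge straddles that height → 0 crossings.
Theta: no edge straddles that height → 0 crossings.
Kappa: no edge straddles that height → 0 crossings.
Mu: no edge straddles that height → 0 crossings.
Zeta: 5–6 at x≈61.04 (right), 6–7 at x≈73.24 (right) → 2 crossings.
Iota: no edge straddles that height → 0 crossings.
All counts are even, so the point lies outside every listed polygon.

none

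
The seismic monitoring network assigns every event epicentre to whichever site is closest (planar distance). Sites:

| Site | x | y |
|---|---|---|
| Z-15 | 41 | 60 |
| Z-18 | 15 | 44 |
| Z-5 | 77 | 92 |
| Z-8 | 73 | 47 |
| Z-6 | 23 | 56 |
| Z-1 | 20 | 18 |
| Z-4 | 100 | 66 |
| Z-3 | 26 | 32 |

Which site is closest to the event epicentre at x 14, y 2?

Z-1

Squared distances to each site:
Z-15: 4093.000; Z-18: 1765.000; Z-5: 12069.000; Z-8: 5506.000; Z-6: 2997.000; Z-1: 292.000; Z-4: 11492.000; Z-3: 1044.000.
Minimum at Z-1.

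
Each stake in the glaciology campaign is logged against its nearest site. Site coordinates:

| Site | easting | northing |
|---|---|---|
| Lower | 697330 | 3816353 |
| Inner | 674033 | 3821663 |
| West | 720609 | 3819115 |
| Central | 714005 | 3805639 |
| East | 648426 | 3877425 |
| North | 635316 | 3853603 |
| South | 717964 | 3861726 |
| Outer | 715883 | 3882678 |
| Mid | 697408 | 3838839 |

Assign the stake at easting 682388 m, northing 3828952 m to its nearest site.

Inner

Squared distances to each site:
Lower: 381998165.000; Inner: 122935546.000; West: 1557611410.000; Central: 1543130658.000; East: 3503049173.000; North: 2823444985.000; South: 2339786852.000; Outer: 4008398101.000; Mid: 323353169.000.
Minimum at Inner.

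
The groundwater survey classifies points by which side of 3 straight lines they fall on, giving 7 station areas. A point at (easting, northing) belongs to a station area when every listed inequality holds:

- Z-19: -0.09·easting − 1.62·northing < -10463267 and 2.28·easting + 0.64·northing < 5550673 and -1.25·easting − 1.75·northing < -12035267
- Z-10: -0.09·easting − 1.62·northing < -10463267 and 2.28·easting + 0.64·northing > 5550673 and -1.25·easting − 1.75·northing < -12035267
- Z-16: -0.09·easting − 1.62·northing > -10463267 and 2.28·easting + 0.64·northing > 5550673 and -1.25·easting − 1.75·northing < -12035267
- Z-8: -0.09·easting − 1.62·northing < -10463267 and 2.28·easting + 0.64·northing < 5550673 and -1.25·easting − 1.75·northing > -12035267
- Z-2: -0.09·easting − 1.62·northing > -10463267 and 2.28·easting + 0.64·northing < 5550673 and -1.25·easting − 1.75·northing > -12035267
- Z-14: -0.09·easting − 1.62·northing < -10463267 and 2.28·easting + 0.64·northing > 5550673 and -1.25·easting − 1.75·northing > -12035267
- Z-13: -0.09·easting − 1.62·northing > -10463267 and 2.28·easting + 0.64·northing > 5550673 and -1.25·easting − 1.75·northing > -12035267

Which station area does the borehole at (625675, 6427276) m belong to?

Z-8

-0.09·625675 − 1.62·6427276 = -10468497.870, which is < -10463267
2.28·625675 + 0.64·6427276 = 5539995.640, which is < 5550673
-1.25·625675 − 1.75·6427276 = -12029826.750, which is > -12035267
This sign pattern matches Z-8.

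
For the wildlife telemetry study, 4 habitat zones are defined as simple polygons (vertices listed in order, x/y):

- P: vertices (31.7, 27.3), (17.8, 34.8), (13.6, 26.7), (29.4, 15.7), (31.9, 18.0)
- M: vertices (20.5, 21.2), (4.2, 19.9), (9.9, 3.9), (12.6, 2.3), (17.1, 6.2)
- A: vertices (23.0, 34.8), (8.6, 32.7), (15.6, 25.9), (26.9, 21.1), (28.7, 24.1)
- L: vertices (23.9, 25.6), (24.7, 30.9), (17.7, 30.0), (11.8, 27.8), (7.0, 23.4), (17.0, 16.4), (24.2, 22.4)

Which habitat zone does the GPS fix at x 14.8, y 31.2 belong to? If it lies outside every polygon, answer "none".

Cast a ray rightward from (14.8, 31.2). For each polygon, the edges (by vertex number in listed order) whose endpoints lie on opposite sides of y = 31.2, where each meets that height, and whether that is right or left of the point:
P: 1–2 at x≈24.47 (right), 2–3 at x≈15.93 (right) → 2 crossings.
M: no edge straddles that height → 0 crossings.
A: 2–3 at x≈10.14 (left), 5–1 at x≈24.92 (right) → 1 crossing.
L: no edge straddles that height → 0 crossings.
Only A has an odd count, so the point is inside A.

A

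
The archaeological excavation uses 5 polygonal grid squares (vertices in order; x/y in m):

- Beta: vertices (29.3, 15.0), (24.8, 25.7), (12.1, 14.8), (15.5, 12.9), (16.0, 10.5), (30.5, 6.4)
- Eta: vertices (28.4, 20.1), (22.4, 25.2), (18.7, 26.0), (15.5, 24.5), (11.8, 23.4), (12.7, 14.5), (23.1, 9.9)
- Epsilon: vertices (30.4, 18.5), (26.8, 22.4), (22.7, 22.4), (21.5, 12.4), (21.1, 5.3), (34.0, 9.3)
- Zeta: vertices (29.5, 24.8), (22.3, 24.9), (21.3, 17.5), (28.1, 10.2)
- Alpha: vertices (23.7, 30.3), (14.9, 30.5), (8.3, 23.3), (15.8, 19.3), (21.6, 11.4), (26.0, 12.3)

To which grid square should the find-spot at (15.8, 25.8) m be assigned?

Alpha

Cast a ray rightward from (15.8, 25.8). For each polygon, the edges (by vertex number in listed order) whose endpoints lie on opposite sides of y = 25.8, where each meets that height, and whether that is right or left of the point:
Beta: no edge straddles that height → 0 crossings.
Eta: 2–3 at x≈19.62 (right), 3–4 at x≈18.27 (right) → 2 crossings.
Epsilon: no edge straddles that height → 0 crossings.
Zeta: no edge straddles that height → 0 crossings.
Alpha: 2–3 at x≈10.59 (left), 6–1 at x≈24.27 (right) → 1 crossing.
Only Alpha has an odd count, so the point is inside Alpha.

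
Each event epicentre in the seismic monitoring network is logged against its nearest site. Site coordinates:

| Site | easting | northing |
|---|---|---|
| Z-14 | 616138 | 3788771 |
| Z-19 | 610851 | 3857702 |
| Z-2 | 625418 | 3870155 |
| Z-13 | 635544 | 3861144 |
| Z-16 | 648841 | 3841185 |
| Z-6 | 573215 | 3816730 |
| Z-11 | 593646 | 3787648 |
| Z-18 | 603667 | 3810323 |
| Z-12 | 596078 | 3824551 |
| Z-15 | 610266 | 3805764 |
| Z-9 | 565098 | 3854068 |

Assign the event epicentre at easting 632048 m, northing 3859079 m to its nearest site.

Squared distances to each site:
Z-14: 5196342964.000; Z-19: 451208938.000; Z-2: 166634676.000; Z-13: 16486241.000; Z-16: 602200085.000; Z-6: 5254759690.000; Z-11: 6577101365.000; Z-18: 3182628697.000; Z-12: 2486023684.000; Z-15: 3316944749.000; Z-9: 4507412621.000.
Minimum at Z-13.

Z-13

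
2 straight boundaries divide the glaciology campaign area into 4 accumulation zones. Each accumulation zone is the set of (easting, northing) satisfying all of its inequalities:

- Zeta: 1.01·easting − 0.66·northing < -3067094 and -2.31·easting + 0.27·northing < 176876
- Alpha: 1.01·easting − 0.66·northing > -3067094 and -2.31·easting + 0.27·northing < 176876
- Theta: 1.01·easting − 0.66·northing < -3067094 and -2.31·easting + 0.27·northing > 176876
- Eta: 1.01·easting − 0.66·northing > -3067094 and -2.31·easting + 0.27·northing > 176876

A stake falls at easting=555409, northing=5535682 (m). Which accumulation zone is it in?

Theta

1.01·555409 − 0.66·5535682 = -3092587.030, which is < -3067094
-2.31·555409 + 0.27·5535682 = 211639.350, which is > 176876
This sign pattern matches Theta.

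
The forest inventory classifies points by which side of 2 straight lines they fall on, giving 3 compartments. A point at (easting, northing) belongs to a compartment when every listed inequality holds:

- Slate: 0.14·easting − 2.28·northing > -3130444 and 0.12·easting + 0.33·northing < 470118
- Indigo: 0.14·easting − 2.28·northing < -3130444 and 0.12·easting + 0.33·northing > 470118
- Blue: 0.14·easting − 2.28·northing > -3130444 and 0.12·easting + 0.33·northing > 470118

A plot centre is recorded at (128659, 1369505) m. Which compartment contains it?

Slate

0.14·128659 − 2.28·1369505 = -3104459.140, which is > -3130444
0.12·128659 + 0.33·1369505 = 467375.730, which is < 470118
This sign pattern matches Slate.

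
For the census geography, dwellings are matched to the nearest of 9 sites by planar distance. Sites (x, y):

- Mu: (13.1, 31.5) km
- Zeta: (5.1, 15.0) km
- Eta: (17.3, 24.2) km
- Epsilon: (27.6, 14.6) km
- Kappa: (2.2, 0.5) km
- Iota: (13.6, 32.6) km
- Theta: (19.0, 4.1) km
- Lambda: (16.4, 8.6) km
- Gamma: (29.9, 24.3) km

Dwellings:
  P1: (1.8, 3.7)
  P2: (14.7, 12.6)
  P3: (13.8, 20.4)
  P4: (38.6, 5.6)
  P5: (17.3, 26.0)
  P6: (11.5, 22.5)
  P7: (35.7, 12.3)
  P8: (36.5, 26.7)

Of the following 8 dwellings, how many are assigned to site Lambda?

1

P1 → Kappa
P2 → Lambda
P3 → Eta
P4 → Epsilon
P5 → Eta
P6 → Eta
P7 → Epsilon
P8 → Gamma
1 of the 8 goes to Lambda.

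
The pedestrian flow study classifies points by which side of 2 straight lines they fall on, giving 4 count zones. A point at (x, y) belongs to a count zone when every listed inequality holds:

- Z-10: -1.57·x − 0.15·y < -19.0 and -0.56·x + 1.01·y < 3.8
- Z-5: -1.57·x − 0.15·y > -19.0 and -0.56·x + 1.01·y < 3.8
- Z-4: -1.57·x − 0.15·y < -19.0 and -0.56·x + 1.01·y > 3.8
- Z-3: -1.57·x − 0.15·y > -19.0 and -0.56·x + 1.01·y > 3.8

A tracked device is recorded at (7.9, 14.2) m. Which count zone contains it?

-1.57·7.9 − 0.15·14.2 = -14.533, which is > -19.0
-0.56·7.9 + 1.01·14.2 = 9.918, which is > 3.8
This sign pattern matches Z-3.

Z-3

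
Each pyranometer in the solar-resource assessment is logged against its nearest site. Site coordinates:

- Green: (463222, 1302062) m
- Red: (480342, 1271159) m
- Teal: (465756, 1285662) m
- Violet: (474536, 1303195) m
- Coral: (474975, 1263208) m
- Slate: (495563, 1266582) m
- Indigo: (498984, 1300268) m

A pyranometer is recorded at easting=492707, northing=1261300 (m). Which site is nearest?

Slate

Squared distances to each site:
Green: 2530905869.000; Red: 250093106.000; Teal: 1319863445.000; Violet: 2085376266.000; Coral: 318064288.000; Slate: 36056260.000; Indigo: 1557905753.000.
Minimum at Slate.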